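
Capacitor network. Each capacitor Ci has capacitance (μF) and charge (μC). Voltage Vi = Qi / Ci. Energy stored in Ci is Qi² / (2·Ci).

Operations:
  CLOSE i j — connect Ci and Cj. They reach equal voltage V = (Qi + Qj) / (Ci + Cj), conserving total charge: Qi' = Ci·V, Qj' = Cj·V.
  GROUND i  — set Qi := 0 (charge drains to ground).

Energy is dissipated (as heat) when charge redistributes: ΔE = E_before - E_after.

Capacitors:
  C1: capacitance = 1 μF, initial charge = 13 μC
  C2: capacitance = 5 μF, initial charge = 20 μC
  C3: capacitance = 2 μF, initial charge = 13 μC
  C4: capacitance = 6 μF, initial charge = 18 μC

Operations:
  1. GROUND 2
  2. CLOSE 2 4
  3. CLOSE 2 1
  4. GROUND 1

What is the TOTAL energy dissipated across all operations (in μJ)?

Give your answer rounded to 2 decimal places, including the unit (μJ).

Answer: 112.31 μJ

Derivation:
Initial: C1(1μF, Q=13μC, V=13.00V), C2(5μF, Q=20μC, V=4.00V), C3(2μF, Q=13μC, V=6.50V), C4(6μF, Q=18μC, V=3.00V)
Op 1: GROUND 2: Q2=0; energy lost=40.000
Op 2: CLOSE 2-4: Q_total=18.00, C_total=11.00, V=1.64; Q2=8.18, Q4=9.82; dissipated=12.273
Op 3: CLOSE 2-1: Q_total=21.18, C_total=6.00, V=3.53; Q2=17.65, Q1=3.53; dissipated=53.805
Op 4: GROUND 1: Q1=0; energy lost=6.232
Total dissipated: 112.309 μJ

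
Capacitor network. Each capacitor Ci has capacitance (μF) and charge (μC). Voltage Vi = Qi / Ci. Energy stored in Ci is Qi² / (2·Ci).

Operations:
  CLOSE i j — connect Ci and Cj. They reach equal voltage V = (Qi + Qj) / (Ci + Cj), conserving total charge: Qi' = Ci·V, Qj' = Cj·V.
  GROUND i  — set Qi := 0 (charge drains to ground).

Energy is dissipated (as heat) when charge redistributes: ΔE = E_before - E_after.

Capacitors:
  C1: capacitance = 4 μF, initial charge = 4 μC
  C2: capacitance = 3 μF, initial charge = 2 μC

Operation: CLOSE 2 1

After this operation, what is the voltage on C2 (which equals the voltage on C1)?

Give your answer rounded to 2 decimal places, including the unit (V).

Answer: 0.86 V

Derivation:
Initial: C1(4μF, Q=4μC, V=1.00V), C2(3μF, Q=2μC, V=0.67V)
Op 1: CLOSE 2-1: Q_total=6.00, C_total=7.00, V=0.86; Q2=2.57, Q1=3.43; dissipated=0.095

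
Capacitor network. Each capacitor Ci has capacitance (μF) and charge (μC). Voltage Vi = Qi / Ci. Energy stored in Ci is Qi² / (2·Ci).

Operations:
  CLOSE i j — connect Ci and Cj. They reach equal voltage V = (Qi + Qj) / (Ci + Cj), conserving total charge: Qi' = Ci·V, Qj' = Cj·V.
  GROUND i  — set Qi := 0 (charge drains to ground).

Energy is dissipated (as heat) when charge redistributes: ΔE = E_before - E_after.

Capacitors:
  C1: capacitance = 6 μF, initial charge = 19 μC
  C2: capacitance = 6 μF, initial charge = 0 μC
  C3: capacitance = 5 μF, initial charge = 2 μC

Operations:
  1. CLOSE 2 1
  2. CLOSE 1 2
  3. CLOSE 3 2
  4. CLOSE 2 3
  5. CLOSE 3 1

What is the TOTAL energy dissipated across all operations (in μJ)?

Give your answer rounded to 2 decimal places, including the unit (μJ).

Initial: C1(6μF, Q=19μC, V=3.17V), C2(6μF, Q=0μC, V=0.00V), C3(5μF, Q=2μC, V=0.40V)
Op 1: CLOSE 2-1: Q_total=19.00, C_total=12.00, V=1.58; Q2=9.50, Q1=9.50; dissipated=15.042
Op 2: CLOSE 1-2: Q_total=19.00, C_total=12.00, V=1.58; Q1=9.50, Q2=9.50; dissipated=0.000
Op 3: CLOSE 3-2: Q_total=11.50, C_total=11.00, V=1.05; Q3=5.23, Q2=6.27; dissipated=1.909
Op 4: CLOSE 2-3: Q_total=11.50, C_total=11.00, V=1.05; Q2=6.27, Q3=5.23; dissipated=0.000
Op 5: CLOSE 3-1: Q_total=14.73, C_total=11.00, V=1.34; Q3=6.69, Q1=8.03; dissipated=0.395
Total dissipated: 17.346 μJ

Answer: 17.35 μJ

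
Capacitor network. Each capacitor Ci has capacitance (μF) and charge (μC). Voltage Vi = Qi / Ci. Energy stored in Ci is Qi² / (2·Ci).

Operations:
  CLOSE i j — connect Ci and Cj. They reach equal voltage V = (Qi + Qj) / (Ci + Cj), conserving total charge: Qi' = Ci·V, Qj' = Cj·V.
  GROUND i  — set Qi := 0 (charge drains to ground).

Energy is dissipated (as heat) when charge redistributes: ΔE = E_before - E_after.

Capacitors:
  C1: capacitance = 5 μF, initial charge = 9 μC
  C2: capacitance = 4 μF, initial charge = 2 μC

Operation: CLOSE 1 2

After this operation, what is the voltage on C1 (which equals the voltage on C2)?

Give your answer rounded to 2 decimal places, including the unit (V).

Initial: C1(5μF, Q=9μC, V=1.80V), C2(4μF, Q=2μC, V=0.50V)
Op 1: CLOSE 1-2: Q_total=11.00, C_total=9.00, V=1.22; Q1=6.11, Q2=4.89; dissipated=1.878

Answer: 1.22 V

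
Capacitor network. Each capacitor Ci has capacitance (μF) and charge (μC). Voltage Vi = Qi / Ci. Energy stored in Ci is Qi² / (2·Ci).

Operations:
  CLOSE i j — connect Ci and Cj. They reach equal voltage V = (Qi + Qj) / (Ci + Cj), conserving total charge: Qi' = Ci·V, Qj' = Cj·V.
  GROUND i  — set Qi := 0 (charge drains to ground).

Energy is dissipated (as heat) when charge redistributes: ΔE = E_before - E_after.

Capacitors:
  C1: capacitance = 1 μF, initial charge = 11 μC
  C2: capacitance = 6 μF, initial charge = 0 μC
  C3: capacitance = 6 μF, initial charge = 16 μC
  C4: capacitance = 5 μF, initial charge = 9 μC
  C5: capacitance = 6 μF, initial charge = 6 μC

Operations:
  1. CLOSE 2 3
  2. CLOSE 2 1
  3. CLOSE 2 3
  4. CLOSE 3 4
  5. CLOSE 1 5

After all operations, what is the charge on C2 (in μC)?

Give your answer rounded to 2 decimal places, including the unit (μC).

Answer: 12.14 μC

Derivation:
Initial: C1(1μF, Q=11μC, V=11.00V), C2(6μF, Q=0μC, V=0.00V), C3(6μF, Q=16μC, V=2.67V), C4(5μF, Q=9μC, V=1.80V), C5(6μF, Q=6μC, V=1.00V)
Op 1: CLOSE 2-3: Q_total=16.00, C_total=12.00, V=1.33; Q2=8.00, Q3=8.00; dissipated=10.667
Op 2: CLOSE 2-1: Q_total=19.00, C_total=7.00, V=2.71; Q2=16.29, Q1=2.71; dissipated=40.048
Op 3: CLOSE 2-3: Q_total=24.29, C_total=12.00, V=2.02; Q2=12.14, Q3=12.14; dissipated=2.861
Op 4: CLOSE 3-4: Q_total=21.14, C_total=11.00, V=1.92; Q3=11.53, Q4=9.61; dissipated=0.068
Op 5: CLOSE 1-5: Q_total=8.71, C_total=7.00, V=1.24; Q1=1.24, Q5=7.47; dissipated=1.259
Final charges: Q1=1.24, Q2=12.14, Q3=11.53, Q4=9.61, Q5=7.47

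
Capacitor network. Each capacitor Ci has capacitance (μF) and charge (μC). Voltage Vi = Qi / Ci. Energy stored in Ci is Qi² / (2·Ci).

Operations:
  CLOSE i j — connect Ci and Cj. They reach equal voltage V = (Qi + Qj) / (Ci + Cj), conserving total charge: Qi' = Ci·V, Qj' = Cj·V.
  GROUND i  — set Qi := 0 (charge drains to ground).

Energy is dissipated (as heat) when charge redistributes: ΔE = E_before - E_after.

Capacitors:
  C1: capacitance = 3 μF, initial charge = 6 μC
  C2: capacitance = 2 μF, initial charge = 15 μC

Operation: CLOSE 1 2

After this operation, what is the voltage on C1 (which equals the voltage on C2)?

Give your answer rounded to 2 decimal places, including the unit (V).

Answer: 4.20 V

Derivation:
Initial: C1(3μF, Q=6μC, V=2.00V), C2(2μF, Q=15μC, V=7.50V)
Op 1: CLOSE 1-2: Q_total=21.00, C_total=5.00, V=4.20; Q1=12.60, Q2=8.40; dissipated=18.150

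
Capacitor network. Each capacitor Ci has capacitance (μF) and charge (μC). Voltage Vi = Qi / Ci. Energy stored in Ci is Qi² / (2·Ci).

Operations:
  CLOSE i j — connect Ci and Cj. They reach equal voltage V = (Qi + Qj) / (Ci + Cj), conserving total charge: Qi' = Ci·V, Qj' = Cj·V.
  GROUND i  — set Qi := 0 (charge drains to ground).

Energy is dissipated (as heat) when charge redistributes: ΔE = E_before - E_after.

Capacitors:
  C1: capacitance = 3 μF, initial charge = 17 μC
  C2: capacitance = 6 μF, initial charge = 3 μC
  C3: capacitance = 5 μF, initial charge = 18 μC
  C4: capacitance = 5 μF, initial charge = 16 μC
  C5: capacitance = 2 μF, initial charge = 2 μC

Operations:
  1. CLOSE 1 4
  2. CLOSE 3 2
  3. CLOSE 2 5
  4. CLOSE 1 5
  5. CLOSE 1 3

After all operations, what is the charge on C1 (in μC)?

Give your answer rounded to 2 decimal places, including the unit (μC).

Answer: 7.12 μC

Derivation:
Initial: C1(3μF, Q=17μC, V=5.67V), C2(6μF, Q=3μC, V=0.50V), C3(5μF, Q=18μC, V=3.60V), C4(5μF, Q=16μC, V=3.20V), C5(2μF, Q=2μC, V=1.00V)
Op 1: CLOSE 1-4: Q_total=33.00, C_total=8.00, V=4.12; Q1=12.38, Q4=20.62; dissipated=5.704
Op 2: CLOSE 3-2: Q_total=21.00, C_total=11.00, V=1.91; Q3=9.55, Q2=11.45; dissipated=13.105
Op 3: CLOSE 2-5: Q_total=13.45, C_total=8.00, V=1.68; Q2=10.09, Q5=3.36; dissipated=0.620
Op 4: CLOSE 1-5: Q_total=15.74, C_total=5.00, V=3.15; Q1=9.44, Q5=6.30; dissipated=3.581
Op 5: CLOSE 1-3: Q_total=18.99, C_total=8.00, V=2.37; Q1=7.12, Q3=11.87; dissipated=1.438
Final charges: Q1=7.12, Q2=10.09, Q3=11.87, Q4=20.62, Q5=6.30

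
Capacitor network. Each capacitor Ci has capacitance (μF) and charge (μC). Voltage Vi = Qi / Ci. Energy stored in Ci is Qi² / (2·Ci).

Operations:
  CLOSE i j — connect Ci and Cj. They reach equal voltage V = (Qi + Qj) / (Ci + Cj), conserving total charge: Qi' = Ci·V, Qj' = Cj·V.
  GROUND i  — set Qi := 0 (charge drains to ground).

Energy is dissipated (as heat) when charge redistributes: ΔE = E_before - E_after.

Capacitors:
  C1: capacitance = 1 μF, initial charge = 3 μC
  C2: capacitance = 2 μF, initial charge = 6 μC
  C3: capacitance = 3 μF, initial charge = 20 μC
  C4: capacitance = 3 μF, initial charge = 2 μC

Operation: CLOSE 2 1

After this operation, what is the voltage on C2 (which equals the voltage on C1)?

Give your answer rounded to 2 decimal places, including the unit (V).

Initial: C1(1μF, Q=3μC, V=3.00V), C2(2μF, Q=6μC, V=3.00V), C3(3μF, Q=20μC, V=6.67V), C4(3μF, Q=2μC, V=0.67V)
Op 1: CLOSE 2-1: Q_total=9.00, C_total=3.00, V=3.00; Q2=6.00, Q1=3.00; dissipated=0.000

Answer: 3.00 V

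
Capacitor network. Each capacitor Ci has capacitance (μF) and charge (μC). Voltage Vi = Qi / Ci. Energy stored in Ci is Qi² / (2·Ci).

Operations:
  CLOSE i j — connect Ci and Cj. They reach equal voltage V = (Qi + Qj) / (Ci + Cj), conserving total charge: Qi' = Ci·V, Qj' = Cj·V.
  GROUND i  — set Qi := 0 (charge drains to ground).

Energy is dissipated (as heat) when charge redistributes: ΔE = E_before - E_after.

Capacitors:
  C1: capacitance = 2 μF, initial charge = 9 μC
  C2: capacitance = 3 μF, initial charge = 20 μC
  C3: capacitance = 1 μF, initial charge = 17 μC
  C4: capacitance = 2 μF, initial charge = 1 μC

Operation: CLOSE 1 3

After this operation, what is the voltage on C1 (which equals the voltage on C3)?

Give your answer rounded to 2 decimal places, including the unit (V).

Initial: C1(2μF, Q=9μC, V=4.50V), C2(3μF, Q=20μC, V=6.67V), C3(1μF, Q=17μC, V=17.00V), C4(2μF, Q=1μC, V=0.50V)
Op 1: CLOSE 1-3: Q_total=26.00, C_total=3.00, V=8.67; Q1=17.33, Q3=8.67; dissipated=52.083

Answer: 8.67 V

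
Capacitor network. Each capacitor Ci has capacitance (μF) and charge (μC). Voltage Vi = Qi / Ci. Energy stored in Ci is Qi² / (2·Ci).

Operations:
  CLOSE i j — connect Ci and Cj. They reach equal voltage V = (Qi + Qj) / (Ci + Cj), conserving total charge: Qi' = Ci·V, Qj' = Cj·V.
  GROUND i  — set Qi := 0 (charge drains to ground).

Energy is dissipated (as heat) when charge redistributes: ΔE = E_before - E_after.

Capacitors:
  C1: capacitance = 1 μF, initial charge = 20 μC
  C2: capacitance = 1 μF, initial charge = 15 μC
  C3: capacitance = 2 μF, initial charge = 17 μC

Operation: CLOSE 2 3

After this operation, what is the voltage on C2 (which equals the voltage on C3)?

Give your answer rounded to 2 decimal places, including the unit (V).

Answer: 10.67 V

Derivation:
Initial: C1(1μF, Q=20μC, V=20.00V), C2(1μF, Q=15μC, V=15.00V), C3(2μF, Q=17μC, V=8.50V)
Op 1: CLOSE 2-3: Q_total=32.00, C_total=3.00, V=10.67; Q2=10.67, Q3=21.33; dissipated=14.083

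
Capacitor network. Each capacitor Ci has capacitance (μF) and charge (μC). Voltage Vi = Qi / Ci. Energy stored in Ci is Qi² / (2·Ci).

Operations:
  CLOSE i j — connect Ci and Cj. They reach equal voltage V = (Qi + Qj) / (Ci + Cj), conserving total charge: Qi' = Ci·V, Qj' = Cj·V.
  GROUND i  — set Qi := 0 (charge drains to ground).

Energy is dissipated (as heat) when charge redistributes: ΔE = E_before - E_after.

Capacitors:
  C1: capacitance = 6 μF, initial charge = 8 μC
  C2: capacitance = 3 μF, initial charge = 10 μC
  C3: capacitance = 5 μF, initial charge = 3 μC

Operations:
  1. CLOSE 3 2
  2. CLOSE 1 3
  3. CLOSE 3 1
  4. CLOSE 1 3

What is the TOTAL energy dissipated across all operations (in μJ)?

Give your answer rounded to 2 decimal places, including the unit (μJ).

Initial: C1(6μF, Q=8μC, V=1.33V), C2(3μF, Q=10μC, V=3.33V), C3(5μF, Q=3μC, V=0.60V)
Op 1: CLOSE 3-2: Q_total=13.00, C_total=8.00, V=1.62; Q3=8.12, Q2=4.88; dissipated=7.004
Op 2: CLOSE 1-3: Q_total=16.12, C_total=11.00, V=1.47; Q1=8.80, Q3=7.33; dissipated=0.116
Op 3: CLOSE 3-1: Q_total=16.12, C_total=11.00, V=1.47; Q3=7.33, Q1=8.80; dissipated=0.000
Op 4: CLOSE 1-3: Q_total=16.12, C_total=11.00, V=1.47; Q1=8.80, Q3=7.33; dissipated=0.000
Total dissipated: 7.120 μJ

Answer: 7.12 μJ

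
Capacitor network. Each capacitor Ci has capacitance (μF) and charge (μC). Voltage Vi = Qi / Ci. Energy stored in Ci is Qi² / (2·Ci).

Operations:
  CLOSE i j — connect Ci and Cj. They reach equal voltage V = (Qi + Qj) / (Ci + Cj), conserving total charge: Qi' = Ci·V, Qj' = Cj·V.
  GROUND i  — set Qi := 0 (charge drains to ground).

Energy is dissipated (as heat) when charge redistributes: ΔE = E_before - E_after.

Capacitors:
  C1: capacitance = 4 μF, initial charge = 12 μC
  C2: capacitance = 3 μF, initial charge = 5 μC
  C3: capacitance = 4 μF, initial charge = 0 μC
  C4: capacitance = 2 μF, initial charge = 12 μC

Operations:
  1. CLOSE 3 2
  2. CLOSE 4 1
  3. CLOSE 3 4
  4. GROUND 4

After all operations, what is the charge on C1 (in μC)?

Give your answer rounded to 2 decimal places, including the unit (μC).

Initial: C1(4μF, Q=12μC, V=3.00V), C2(3μF, Q=5μC, V=1.67V), C3(4μF, Q=0μC, V=0.00V), C4(2μF, Q=12μC, V=6.00V)
Op 1: CLOSE 3-2: Q_total=5.00, C_total=7.00, V=0.71; Q3=2.86, Q2=2.14; dissipated=2.381
Op 2: CLOSE 4-1: Q_total=24.00, C_total=6.00, V=4.00; Q4=8.00, Q1=16.00; dissipated=6.000
Op 3: CLOSE 3-4: Q_total=10.86, C_total=6.00, V=1.81; Q3=7.24, Q4=3.62; dissipated=7.197
Op 4: GROUND 4: Q4=0; energy lost=3.274
Final charges: Q1=16.00, Q2=2.14, Q3=7.24, Q4=0.00

Answer: 16.00 μC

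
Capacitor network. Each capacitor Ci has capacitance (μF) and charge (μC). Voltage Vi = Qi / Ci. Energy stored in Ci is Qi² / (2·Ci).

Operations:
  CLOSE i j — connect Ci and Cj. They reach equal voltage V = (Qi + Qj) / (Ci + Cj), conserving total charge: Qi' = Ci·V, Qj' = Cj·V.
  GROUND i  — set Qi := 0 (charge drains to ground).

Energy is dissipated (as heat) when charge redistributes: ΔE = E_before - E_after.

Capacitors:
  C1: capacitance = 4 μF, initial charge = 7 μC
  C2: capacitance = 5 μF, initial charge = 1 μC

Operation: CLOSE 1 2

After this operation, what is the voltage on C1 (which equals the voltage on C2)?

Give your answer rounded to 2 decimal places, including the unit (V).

Initial: C1(4μF, Q=7μC, V=1.75V), C2(5μF, Q=1μC, V=0.20V)
Op 1: CLOSE 1-2: Q_total=8.00, C_total=9.00, V=0.89; Q1=3.56, Q2=4.44; dissipated=2.669

Answer: 0.89 V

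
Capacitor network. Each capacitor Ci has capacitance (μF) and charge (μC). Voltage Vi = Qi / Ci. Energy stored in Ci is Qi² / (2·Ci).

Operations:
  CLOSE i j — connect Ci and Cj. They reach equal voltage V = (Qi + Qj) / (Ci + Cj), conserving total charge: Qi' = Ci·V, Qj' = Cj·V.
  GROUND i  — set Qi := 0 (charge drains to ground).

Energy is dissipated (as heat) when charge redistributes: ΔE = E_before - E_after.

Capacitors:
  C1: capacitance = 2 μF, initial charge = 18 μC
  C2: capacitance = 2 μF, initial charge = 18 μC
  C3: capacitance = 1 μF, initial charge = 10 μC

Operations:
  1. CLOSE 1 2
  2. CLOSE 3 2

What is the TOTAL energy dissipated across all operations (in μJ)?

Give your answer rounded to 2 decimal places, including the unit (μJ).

Answer: 0.33 μJ

Derivation:
Initial: C1(2μF, Q=18μC, V=9.00V), C2(2μF, Q=18μC, V=9.00V), C3(1μF, Q=10μC, V=10.00V)
Op 1: CLOSE 1-2: Q_total=36.00, C_total=4.00, V=9.00; Q1=18.00, Q2=18.00; dissipated=0.000
Op 2: CLOSE 3-2: Q_total=28.00, C_total=3.00, V=9.33; Q3=9.33, Q2=18.67; dissipated=0.333
Total dissipated: 0.333 μJ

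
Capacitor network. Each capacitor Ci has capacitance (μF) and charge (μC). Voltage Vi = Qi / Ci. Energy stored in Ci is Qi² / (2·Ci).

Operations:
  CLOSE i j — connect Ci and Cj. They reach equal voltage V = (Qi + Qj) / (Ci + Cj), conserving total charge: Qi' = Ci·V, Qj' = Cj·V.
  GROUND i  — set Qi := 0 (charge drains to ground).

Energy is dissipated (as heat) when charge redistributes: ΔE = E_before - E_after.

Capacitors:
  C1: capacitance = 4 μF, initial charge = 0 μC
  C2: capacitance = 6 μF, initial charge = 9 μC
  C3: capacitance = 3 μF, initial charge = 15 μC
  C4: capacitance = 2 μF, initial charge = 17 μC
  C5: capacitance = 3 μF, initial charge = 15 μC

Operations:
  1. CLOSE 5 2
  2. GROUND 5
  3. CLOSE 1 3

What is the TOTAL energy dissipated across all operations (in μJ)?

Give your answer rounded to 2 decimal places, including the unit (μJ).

Answer: 44.35 μJ

Derivation:
Initial: C1(4μF, Q=0μC, V=0.00V), C2(6μF, Q=9μC, V=1.50V), C3(3μF, Q=15μC, V=5.00V), C4(2μF, Q=17μC, V=8.50V), C5(3μF, Q=15μC, V=5.00V)
Op 1: CLOSE 5-2: Q_total=24.00, C_total=9.00, V=2.67; Q5=8.00, Q2=16.00; dissipated=12.250
Op 2: GROUND 5: Q5=0; energy lost=10.667
Op 3: CLOSE 1-3: Q_total=15.00, C_total=7.00, V=2.14; Q1=8.57, Q3=6.43; dissipated=21.429
Total dissipated: 44.345 μJ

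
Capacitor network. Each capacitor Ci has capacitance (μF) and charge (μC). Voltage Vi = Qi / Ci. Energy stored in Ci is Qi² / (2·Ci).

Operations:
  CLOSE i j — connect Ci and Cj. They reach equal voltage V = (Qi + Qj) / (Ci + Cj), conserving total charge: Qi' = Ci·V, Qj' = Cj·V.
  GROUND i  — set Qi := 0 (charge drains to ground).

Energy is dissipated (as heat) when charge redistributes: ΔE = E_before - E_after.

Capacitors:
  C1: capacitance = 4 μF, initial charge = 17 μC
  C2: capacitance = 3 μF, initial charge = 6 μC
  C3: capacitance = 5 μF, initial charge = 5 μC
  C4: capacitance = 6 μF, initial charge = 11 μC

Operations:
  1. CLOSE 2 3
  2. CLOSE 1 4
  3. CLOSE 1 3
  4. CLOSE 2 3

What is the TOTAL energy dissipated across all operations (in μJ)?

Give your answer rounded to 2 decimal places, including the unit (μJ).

Answer: 10.58 μJ

Derivation:
Initial: C1(4μF, Q=17μC, V=4.25V), C2(3μF, Q=6μC, V=2.00V), C3(5μF, Q=5μC, V=1.00V), C4(6μF, Q=11μC, V=1.83V)
Op 1: CLOSE 2-3: Q_total=11.00, C_total=8.00, V=1.38; Q2=4.12, Q3=6.88; dissipated=0.938
Op 2: CLOSE 1-4: Q_total=28.00, C_total=10.00, V=2.80; Q1=11.20, Q4=16.80; dissipated=7.008
Op 3: CLOSE 1-3: Q_total=18.07, C_total=9.00, V=2.01; Q1=8.03, Q3=10.04; dissipated=2.256
Op 4: CLOSE 2-3: Q_total=14.17, C_total=8.00, V=1.77; Q2=5.31, Q3=8.85; dissipated=0.376
Total dissipated: 10.578 μJ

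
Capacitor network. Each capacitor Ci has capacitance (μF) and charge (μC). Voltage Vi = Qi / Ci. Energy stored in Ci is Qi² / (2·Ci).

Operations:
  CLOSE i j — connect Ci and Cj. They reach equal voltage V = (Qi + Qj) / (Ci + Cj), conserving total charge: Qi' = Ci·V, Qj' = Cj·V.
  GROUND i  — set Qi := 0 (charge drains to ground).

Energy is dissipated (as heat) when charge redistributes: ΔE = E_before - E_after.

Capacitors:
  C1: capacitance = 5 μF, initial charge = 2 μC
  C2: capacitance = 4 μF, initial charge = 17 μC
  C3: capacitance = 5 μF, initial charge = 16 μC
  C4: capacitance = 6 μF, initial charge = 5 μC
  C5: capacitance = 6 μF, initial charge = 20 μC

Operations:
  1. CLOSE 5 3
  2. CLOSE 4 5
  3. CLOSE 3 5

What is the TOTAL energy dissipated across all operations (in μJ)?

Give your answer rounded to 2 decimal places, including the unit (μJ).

Answer: 10.98 μJ

Derivation:
Initial: C1(5μF, Q=2μC, V=0.40V), C2(4μF, Q=17μC, V=4.25V), C3(5μF, Q=16μC, V=3.20V), C4(6μF, Q=5μC, V=0.83V), C5(6μF, Q=20μC, V=3.33V)
Op 1: CLOSE 5-3: Q_total=36.00, C_total=11.00, V=3.27; Q5=19.64, Q3=16.36; dissipated=0.024
Op 2: CLOSE 4-5: Q_total=24.64, C_total=12.00, V=2.05; Q4=12.32, Q5=12.32; dissipated=8.926
Op 3: CLOSE 3-5: Q_total=28.68, C_total=11.00, V=2.61; Q3=13.04, Q5=15.64; dissipated=2.029
Total dissipated: 10.979 μJ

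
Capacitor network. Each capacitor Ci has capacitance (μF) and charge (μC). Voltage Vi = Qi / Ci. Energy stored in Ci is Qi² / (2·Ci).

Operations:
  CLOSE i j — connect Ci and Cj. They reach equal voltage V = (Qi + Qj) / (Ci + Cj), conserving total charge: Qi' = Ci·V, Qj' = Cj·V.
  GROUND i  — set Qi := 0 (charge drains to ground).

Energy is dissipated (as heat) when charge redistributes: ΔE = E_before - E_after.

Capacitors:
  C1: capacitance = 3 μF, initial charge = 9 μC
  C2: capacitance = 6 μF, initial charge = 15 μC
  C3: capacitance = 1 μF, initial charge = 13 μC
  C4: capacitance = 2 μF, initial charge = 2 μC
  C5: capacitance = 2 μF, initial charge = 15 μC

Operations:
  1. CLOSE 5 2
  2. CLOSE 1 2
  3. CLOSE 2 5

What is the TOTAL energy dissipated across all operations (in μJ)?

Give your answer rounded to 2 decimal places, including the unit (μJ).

Answer: 19.36 μJ

Derivation:
Initial: C1(3μF, Q=9μC, V=3.00V), C2(6μF, Q=15μC, V=2.50V), C3(1μF, Q=13μC, V=13.00V), C4(2μF, Q=2μC, V=1.00V), C5(2μF, Q=15μC, V=7.50V)
Op 1: CLOSE 5-2: Q_total=30.00, C_total=8.00, V=3.75; Q5=7.50, Q2=22.50; dissipated=18.750
Op 2: CLOSE 1-2: Q_total=31.50, C_total=9.00, V=3.50; Q1=10.50, Q2=21.00; dissipated=0.562
Op 3: CLOSE 2-5: Q_total=28.50, C_total=8.00, V=3.56; Q2=21.38, Q5=7.12; dissipated=0.047
Total dissipated: 19.359 μJ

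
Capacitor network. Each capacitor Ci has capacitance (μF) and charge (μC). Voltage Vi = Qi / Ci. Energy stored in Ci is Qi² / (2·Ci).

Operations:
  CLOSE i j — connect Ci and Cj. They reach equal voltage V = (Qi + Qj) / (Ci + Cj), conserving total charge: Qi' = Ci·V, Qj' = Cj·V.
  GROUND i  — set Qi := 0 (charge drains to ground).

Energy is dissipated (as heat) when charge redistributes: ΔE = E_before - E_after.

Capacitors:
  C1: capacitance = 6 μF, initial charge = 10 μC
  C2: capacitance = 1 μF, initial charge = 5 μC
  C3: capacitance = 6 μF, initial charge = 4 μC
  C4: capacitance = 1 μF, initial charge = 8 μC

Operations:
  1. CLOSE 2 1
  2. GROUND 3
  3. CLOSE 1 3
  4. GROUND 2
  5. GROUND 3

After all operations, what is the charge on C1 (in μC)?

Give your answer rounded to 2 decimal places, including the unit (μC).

Answer: 6.43 μC

Derivation:
Initial: C1(6μF, Q=10μC, V=1.67V), C2(1μF, Q=5μC, V=5.00V), C3(6μF, Q=4μC, V=0.67V), C4(1μF, Q=8μC, V=8.00V)
Op 1: CLOSE 2-1: Q_total=15.00, C_total=7.00, V=2.14; Q2=2.14, Q1=12.86; dissipated=4.762
Op 2: GROUND 3: Q3=0; energy lost=1.333
Op 3: CLOSE 1-3: Q_total=12.86, C_total=12.00, V=1.07; Q1=6.43, Q3=6.43; dissipated=6.888
Op 4: GROUND 2: Q2=0; energy lost=2.296
Op 5: GROUND 3: Q3=0; energy lost=3.444
Final charges: Q1=6.43, Q2=0.00, Q3=0.00, Q4=8.00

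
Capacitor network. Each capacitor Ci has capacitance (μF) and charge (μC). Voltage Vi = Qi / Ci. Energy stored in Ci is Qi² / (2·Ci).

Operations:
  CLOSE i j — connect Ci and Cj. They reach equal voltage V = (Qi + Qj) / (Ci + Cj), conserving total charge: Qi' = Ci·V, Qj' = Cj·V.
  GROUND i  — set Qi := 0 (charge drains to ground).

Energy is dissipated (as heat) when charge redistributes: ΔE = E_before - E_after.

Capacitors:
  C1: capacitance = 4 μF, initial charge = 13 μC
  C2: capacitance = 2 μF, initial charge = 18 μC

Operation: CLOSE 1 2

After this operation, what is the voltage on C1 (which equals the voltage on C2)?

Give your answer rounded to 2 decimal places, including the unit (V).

Answer: 5.17 V

Derivation:
Initial: C1(4μF, Q=13μC, V=3.25V), C2(2μF, Q=18μC, V=9.00V)
Op 1: CLOSE 1-2: Q_total=31.00, C_total=6.00, V=5.17; Q1=20.67, Q2=10.33; dissipated=22.042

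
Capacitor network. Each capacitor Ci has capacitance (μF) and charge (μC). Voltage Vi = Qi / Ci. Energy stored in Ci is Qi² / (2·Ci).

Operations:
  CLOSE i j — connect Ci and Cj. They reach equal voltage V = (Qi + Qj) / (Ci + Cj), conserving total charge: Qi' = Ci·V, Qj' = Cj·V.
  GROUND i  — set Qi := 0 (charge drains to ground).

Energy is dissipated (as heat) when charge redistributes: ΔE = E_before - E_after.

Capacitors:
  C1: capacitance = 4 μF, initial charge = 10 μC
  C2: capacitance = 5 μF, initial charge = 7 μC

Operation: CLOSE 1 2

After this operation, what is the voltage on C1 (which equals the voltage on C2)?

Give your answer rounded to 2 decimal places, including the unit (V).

Initial: C1(4μF, Q=10μC, V=2.50V), C2(5μF, Q=7μC, V=1.40V)
Op 1: CLOSE 1-2: Q_total=17.00, C_total=9.00, V=1.89; Q1=7.56, Q2=9.44; dissipated=1.344

Answer: 1.89 V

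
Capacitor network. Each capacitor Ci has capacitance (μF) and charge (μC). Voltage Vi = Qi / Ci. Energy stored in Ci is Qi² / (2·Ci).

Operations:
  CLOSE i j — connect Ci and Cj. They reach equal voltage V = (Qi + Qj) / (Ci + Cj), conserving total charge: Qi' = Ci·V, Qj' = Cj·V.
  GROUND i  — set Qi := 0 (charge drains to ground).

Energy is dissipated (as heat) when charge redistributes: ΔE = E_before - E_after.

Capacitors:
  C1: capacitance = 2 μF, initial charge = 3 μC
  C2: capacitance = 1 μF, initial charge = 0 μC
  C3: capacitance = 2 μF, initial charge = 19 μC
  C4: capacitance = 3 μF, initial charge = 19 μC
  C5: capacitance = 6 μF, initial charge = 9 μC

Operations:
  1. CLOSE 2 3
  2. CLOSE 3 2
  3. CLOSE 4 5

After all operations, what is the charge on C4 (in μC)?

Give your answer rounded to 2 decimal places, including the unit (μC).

Initial: C1(2μF, Q=3μC, V=1.50V), C2(1μF, Q=0μC, V=0.00V), C3(2μF, Q=19μC, V=9.50V), C4(3μF, Q=19μC, V=6.33V), C5(6μF, Q=9μC, V=1.50V)
Op 1: CLOSE 2-3: Q_total=19.00, C_total=3.00, V=6.33; Q2=6.33, Q3=12.67; dissipated=30.083
Op 2: CLOSE 3-2: Q_total=19.00, C_total=3.00, V=6.33; Q3=12.67, Q2=6.33; dissipated=0.000
Op 3: CLOSE 4-5: Q_total=28.00, C_total=9.00, V=3.11; Q4=9.33, Q5=18.67; dissipated=23.361
Final charges: Q1=3.00, Q2=6.33, Q3=12.67, Q4=9.33, Q5=18.67

Answer: 9.33 μC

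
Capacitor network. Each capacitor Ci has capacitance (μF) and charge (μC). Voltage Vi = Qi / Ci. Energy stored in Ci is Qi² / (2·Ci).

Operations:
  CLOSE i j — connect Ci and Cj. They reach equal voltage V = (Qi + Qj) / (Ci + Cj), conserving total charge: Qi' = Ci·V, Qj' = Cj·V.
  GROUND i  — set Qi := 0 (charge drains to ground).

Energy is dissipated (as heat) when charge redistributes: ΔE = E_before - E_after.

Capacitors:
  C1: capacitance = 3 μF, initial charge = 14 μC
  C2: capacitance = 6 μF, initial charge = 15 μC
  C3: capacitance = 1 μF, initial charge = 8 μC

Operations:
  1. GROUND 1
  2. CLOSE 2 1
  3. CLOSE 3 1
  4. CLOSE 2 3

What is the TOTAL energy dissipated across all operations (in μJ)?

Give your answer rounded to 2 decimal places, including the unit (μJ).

Initial: C1(3μF, Q=14μC, V=4.67V), C2(6μF, Q=15μC, V=2.50V), C3(1μF, Q=8μC, V=8.00V)
Op 1: GROUND 1: Q1=0; energy lost=32.667
Op 2: CLOSE 2-1: Q_total=15.00, C_total=9.00, V=1.67; Q2=10.00, Q1=5.00; dissipated=6.250
Op 3: CLOSE 3-1: Q_total=13.00, C_total=4.00, V=3.25; Q3=3.25, Q1=9.75; dissipated=15.042
Op 4: CLOSE 2-3: Q_total=13.25, C_total=7.00, V=1.89; Q2=11.36, Q3=1.89; dissipated=1.074
Total dissipated: 55.033 μJ

Answer: 55.03 μJ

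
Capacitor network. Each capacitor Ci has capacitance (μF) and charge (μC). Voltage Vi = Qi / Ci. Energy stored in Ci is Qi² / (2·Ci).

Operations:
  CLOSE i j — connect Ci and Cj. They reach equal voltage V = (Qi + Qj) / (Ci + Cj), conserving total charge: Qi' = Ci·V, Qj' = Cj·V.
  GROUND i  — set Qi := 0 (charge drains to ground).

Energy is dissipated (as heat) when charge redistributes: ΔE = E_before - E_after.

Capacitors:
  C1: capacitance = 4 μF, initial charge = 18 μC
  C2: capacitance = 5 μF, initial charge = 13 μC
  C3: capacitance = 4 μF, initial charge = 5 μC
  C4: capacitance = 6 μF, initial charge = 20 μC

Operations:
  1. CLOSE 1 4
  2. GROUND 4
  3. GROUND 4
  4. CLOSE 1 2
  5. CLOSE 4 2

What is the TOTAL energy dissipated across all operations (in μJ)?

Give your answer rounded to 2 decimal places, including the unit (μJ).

Initial: C1(4μF, Q=18μC, V=4.50V), C2(5μF, Q=13μC, V=2.60V), C3(4μF, Q=5μC, V=1.25V), C4(6μF, Q=20μC, V=3.33V)
Op 1: CLOSE 1-4: Q_total=38.00, C_total=10.00, V=3.80; Q1=15.20, Q4=22.80; dissipated=1.633
Op 2: GROUND 4: Q4=0; energy lost=43.320
Op 3: GROUND 4: Q4=0; energy lost=0.000
Op 4: CLOSE 1-2: Q_total=28.20, C_total=9.00, V=3.13; Q1=12.53, Q2=15.67; dissipated=1.600
Op 5: CLOSE 4-2: Q_total=15.67, C_total=11.00, V=1.42; Q4=8.55, Q2=7.12; dissipated=13.388
Total dissipated: 59.941 μJ

Answer: 59.94 μJ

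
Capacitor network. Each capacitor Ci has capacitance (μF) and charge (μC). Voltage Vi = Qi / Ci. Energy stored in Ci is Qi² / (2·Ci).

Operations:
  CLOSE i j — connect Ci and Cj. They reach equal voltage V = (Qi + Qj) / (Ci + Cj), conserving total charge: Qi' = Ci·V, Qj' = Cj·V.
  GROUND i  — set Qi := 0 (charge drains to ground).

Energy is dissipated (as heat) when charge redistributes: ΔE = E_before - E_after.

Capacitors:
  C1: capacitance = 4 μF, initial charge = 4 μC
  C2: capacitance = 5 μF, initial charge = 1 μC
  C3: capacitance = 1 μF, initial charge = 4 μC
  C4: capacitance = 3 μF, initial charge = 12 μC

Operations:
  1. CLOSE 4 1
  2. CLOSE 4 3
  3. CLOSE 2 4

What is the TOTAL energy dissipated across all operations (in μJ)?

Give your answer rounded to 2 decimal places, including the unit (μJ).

Initial: C1(4μF, Q=4μC, V=1.00V), C2(5μF, Q=1μC, V=0.20V), C3(1μF, Q=4μC, V=4.00V), C4(3μF, Q=12μC, V=4.00V)
Op 1: CLOSE 4-1: Q_total=16.00, C_total=7.00, V=2.29; Q4=6.86, Q1=9.14; dissipated=7.714
Op 2: CLOSE 4-3: Q_total=10.86, C_total=4.00, V=2.71; Q4=8.14, Q3=2.71; dissipated=1.102
Op 3: CLOSE 2-4: Q_total=9.14, C_total=8.00, V=1.14; Q2=5.71, Q4=3.43; dissipated=5.927
Total dissipated: 14.743 μJ

Answer: 14.74 μJ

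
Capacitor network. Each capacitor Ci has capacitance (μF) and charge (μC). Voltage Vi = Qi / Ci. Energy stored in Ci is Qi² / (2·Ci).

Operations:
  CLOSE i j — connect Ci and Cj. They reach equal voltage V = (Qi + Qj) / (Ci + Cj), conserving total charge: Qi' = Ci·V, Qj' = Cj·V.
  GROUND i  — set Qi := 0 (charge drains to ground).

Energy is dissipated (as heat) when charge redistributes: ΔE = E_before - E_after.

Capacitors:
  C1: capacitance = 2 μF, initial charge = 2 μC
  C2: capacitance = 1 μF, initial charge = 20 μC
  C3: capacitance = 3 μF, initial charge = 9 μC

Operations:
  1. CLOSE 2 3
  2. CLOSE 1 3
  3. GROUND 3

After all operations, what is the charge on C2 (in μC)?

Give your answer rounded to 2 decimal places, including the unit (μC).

Answer: 7.25 μC

Derivation:
Initial: C1(2μF, Q=2μC, V=1.00V), C2(1μF, Q=20μC, V=20.00V), C3(3μF, Q=9μC, V=3.00V)
Op 1: CLOSE 2-3: Q_total=29.00, C_total=4.00, V=7.25; Q2=7.25, Q3=21.75; dissipated=108.375
Op 2: CLOSE 1-3: Q_total=23.75, C_total=5.00, V=4.75; Q1=9.50, Q3=14.25; dissipated=23.438
Op 3: GROUND 3: Q3=0; energy lost=33.844
Final charges: Q1=9.50, Q2=7.25, Q3=0.00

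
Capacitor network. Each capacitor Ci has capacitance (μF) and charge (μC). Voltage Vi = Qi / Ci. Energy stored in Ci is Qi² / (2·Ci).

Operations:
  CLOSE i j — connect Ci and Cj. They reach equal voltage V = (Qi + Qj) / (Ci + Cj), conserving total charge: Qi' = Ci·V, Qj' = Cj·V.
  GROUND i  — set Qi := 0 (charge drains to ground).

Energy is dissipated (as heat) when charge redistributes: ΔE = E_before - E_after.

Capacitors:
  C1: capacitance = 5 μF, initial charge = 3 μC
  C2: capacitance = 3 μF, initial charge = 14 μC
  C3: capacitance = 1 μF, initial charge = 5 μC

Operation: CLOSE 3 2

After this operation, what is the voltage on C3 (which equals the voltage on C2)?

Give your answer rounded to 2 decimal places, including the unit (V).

Initial: C1(5μF, Q=3μC, V=0.60V), C2(3μF, Q=14μC, V=4.67V), C3(1μF, Q=5μC, V=5.00V)
Op 1: CLOSE 3-2: Q_total=19.00, C_total=4.00, V=4.75; Q3=4.75, Q2=14.25; dissipated=0.042

Answer: 4.75 V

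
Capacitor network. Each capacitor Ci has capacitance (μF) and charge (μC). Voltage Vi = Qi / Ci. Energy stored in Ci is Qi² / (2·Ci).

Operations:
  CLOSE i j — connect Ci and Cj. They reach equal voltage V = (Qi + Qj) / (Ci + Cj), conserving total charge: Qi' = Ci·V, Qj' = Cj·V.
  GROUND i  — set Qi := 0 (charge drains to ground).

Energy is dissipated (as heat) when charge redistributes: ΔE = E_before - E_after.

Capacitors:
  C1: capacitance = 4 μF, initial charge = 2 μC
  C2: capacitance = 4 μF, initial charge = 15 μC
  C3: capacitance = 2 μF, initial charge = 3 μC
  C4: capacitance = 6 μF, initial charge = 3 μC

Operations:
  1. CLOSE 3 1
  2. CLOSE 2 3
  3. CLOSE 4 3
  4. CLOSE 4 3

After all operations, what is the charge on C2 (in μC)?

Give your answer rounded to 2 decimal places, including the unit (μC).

Initial: C1(4μF, Q=2μC, V=0.50V), C2(4μF, Q=15μC, V=3.75V), C3(2μF, Q=3μC, V=1.50V), C4(6μF, Q=3μC, V=0.50V)
Op 1: CLOSE 3-1: Q_total=5.00, C_total=6.00, V=0.83; Q3=1.67, Q1=3.33; dissipated=0.667
Op 2: CLOSE 2-3: Q_total=16.67, C_total=6.00, V=2.78; Q2=11.11, Q3=5.56; dissipated=5.671
Op 3: CLOSE 4-3: Q_total=8.56, C_total=8.00, V=1.07; Q4=6.42, Q3=2.14; dissipated=3.891
Op 4: CLOSE 4-3: Q_total=8.56, C_total=8.00, V=1.07; Q4=6.42, Q3=2.14; dissipated=0.000
Final charges: Q1=3.33, Q2=11.11, Q3=2.14, Q4=6.42

Answer: 11.11 μC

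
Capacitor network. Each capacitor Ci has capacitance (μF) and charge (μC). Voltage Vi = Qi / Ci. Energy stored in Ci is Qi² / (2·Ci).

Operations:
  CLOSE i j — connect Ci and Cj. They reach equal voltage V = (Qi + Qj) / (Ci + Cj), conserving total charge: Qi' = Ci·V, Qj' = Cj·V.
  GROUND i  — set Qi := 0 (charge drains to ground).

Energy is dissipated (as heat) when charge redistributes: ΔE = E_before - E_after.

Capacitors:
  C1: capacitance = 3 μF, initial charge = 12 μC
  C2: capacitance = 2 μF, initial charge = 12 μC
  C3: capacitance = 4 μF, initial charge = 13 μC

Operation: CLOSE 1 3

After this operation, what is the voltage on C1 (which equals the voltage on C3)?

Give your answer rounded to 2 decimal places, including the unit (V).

Answer: 3.57 V

Derivation:
Initial: C1(3μF, Q=12μC, V=4.00V), C2(2μF, Q=12μC, V=6.00V), C3(4μF, Q=13μC, V=3.25V)
Op 1: CLOSE 1-3: Q_total=25.00, C_total=7.00, V=3.57; Q1=10.71, Q3=14.29; dissipated=0.482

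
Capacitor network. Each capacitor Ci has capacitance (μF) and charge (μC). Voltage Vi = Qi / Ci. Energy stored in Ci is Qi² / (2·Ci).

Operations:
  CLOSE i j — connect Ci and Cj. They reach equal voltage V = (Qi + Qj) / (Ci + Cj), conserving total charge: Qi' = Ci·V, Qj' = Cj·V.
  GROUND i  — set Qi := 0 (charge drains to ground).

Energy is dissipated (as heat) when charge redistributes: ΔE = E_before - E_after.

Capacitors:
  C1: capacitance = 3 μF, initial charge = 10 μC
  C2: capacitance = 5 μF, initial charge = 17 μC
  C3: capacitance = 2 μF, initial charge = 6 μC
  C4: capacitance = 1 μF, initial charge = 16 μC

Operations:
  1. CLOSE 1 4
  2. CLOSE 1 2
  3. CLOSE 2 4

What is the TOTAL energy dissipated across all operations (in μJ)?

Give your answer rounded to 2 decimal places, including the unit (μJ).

Answer: 70.74 μJ

Derivation:
Initial: C1(3μF, Q=10μC, V=3.33V), C2(5μF, Q=17μC, V=3.40V), C3(2μF, Q=6μC, V=3.00V), C4(1μF, Q=16μC, V=16.00V)
Op 1: CLOSE 1-4: Q_total=26.00, C_total=4.00, V=6.50; Q1=19.50, Q4=6.50; dissipated=60.167
Op 2: CLOSE 1-2: Q_total=36.50, C_total=8.00, V=4.56; Q1=13.69, Q2=22.81; dissipated=9.009
Op 3: CLOSE 2-4: Q_total=29.31, C_total=6.00, V=4.89; Q2=24.43, Q4=4.89; dissipated=1.564
Total dissipated: 70.740 μJ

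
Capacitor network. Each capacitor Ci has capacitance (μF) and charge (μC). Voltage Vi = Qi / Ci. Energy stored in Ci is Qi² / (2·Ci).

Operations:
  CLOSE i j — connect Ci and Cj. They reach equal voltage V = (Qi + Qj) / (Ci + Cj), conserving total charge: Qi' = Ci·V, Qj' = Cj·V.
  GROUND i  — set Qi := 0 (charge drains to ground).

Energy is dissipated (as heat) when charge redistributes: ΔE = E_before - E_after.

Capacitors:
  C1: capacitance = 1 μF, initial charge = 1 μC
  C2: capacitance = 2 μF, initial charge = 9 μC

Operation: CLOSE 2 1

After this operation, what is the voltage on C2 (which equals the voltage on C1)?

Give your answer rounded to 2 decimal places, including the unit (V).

Answer: 3.33 V

Derivation:
Initial: C1(1μF, Q=1μC, V=1.00V), C2(2μF, Q=9μC, V=4.50V)
Op 1: CLOSE 2-1: Q_total=10.00, C_total=3.00, V=3.33; Q2=6.67, Q1=3.33; dissipated=4.083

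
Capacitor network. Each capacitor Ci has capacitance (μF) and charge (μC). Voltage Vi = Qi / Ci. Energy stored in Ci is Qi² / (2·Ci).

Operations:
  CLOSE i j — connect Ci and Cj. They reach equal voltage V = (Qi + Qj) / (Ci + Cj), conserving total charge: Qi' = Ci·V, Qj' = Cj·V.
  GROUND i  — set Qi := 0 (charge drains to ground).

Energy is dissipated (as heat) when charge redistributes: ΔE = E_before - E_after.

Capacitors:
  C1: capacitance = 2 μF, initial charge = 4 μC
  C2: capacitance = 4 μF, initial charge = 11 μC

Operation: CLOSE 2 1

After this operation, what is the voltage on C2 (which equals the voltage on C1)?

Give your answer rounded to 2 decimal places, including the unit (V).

Answer: 2.50 V

Derivation:
Initial: C1(2μF, Q=4μC, V=2.00V), C2(4μF, Q=11μC, V=2.75V)
Op 1: CLOSE 2-1: Q_total=15.00, C_total=6.00, V=2.50; Q2=10.00, Q1=5.00; dissipated=0.375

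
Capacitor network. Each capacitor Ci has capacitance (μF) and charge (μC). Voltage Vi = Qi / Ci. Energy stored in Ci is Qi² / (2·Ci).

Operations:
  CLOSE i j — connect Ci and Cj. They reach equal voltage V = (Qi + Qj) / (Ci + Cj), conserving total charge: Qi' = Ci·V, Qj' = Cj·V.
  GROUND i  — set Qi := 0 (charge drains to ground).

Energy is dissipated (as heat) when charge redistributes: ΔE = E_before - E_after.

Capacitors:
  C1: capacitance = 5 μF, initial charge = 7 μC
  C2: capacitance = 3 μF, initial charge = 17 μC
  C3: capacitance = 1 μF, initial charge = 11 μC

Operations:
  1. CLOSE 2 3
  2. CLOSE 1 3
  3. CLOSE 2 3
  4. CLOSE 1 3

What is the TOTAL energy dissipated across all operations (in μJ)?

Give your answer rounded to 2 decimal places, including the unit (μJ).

Answer: 37.00 μJ

Derivation:
Initial: C1(5μF, Q=7μC, V=1.40V), C2(3μF, Q=17μC, V=5.67V), C3(1μF, Q=11μC, V=11.00V)
Op 1: CLOSE 2-3: Q_total=28.00, C_total=4.00, V=7.00; Q2=21.00, Q3=7.00; dissipated=10.667
Op 2: CLOSE 1-3: Q_total=14.00, C_total=6.00, V=2.33; Q1=11.67, Q3=2.33; dissipated=13.067
Op 3: CLOSE 2-3: Q_total=23.33, C_total=4.00, V=5.83; Q2=17.50, Q3=5.83; dissipated=8.167
Op 4: CLOSE 1-3: Q_total=17.50, C_total=6.00, V=2.92; Q1=14.58, Q3=2.92; dissipated=5.104
Total dissipated: 37.004 μJ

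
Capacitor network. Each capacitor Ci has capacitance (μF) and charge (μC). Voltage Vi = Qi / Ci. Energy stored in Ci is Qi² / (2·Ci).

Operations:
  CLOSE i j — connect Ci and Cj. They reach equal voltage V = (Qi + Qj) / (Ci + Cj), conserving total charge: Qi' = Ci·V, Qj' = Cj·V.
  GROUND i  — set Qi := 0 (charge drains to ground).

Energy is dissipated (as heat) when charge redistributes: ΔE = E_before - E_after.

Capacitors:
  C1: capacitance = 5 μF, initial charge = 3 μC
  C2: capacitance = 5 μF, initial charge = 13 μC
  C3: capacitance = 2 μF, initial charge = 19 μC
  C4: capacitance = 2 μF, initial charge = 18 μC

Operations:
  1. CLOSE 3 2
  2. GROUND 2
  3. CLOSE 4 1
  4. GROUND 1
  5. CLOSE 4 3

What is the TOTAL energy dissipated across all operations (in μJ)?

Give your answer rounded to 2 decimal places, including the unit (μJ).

Initial: C1(5μF, Q=3μC, V=0.60V), C2(5μF, Q=13μC, V=2.60V), C3(2μF, Q=19μC, V=9.50V), C4(2μF, Q=18μC, V=9.00V)
Op 1: CLOSE 3-2: Q_total=32.00, C_total=7.00, V=4.57; Q3=9.14, Q2=22.86; dissipated=34.007
Op 2: GROUND 2: Q2=0; energy lost=52.245
Op 3: CLOSE 4-1: Q_total=21.00, C_total=7.00, V=3.00; Q4=6.00, Q1=15.00; dissipated=50.400
Op 4: GROUND 1: Q1=0; energy lost=22.500
Op 5: CLOSE 4-3: Q_total=15.14, C_total=4.00, V=3.79; Q4=7.57, Q3=7.57; dissipated=1.235
Total dissipated: 160.387 μJ

Answer: 160.39 μJ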